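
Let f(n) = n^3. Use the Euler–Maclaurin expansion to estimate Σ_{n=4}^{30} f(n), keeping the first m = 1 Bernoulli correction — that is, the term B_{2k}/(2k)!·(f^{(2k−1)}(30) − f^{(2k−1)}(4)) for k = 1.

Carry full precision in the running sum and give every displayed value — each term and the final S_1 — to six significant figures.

S_1 ≈ 216189

∫_4^30 x^3 dx evaluates to 202436.
½[f(4) + f(30)] = ½[64.0000 + 27000.0] = 13532.0.
Running total after boundary: 215968.
Order-1 term: 1/12 · (2700.00 − 48.0000) = 221.000.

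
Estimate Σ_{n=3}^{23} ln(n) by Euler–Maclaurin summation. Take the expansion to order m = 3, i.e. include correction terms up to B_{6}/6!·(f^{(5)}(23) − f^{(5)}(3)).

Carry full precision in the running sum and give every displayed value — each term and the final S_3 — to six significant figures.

S_3 ≈ 50.9135

Integral: ∫_3^23 ln(x) dx = 48.8205.
½[f(3) + f(23)] = ½[1.09861 + 3.13549] = 2.11705.
So far: 50.9376.
Correction k=1: B_{2}/2! · (f^{(1)}(23) − f^{(1)}(3)) = 1/12 · (0.0434783 − 0.333333) = -0.0241546.
Running total after k=1: 50.9134.
Correction k=2: B_{4}/4! · (f^{(3)}(23) − f^{(3)}(3)) = −1/720 · (0.000164379 − 0.0740741) = 0.000102652.
Running total after k=2: 50.9135.
Correction k=3: B_{6}/6! · (f^{(5)}(23) − f^{(5)}(3)) = 1/30240 · (3.72883e-06 − 0.0987654) = -3.26593e-06.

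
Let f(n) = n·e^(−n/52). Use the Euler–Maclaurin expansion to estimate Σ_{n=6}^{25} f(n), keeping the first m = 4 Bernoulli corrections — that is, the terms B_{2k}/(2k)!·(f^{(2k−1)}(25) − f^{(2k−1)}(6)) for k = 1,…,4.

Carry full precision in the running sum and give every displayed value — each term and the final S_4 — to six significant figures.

Integral: ∫_6^25 x·e^(−x/52) dx = 211.623.
Boundary: ½(f(6) + f(25)) = ½(5.34614 + 15.4577) = 10.4019.
So far: 222.025.
Correction k=1: B_{2}/2! · (f^{(1)}(25) − f^{(1)}(6)) = 1/12 · (0.321044 − 0.788213) = -0.0389307.
Running total after k=1: 221.986.
Correction k=2: B_{4}/4! · (f^{(3)}(25) − f^{(3)}(6)) = −1/720 · (0.000576058 − 0.000950540) = 5.20114e-07.
Running total after k=2: 221.986.
Correction k=3: B_{6}/6! · (f^{(5)}(25) − f^{(5)}(6)) = 1/30240 · (3.82169e-07 − 5.95259e-07) = -7.04663e-12.
Running total after k=3: 221.986.
Correction k=4: B_{8}/8! · (f^{(7)}(25) − f^{(7)}(6)) = −1/1209600 · (2.03883e-10 − 3.10276e-10) = 8.79575e-17.

S_4 ≈ 221.986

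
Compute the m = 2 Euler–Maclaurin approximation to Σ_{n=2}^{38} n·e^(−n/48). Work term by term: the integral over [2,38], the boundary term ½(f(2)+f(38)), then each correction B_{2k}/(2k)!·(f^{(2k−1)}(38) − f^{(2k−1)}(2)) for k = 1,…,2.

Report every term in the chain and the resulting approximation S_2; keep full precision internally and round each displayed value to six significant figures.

S_2 ≈ 441.202

Integral: ∫_2^38 x·e^(−x/48) dx = 431.703.
½[f(2) + f(38)] = ½[1.91838 + 17.2174] = 9.56788.
Running total after boundary: 441.271.
Order-1 term: 1/12 · (0.0943935 − 0.919223) = -0.0687358.
Running total after k=1: 441.202.
Order-2 term: −1/720 · (0.000434276 − 0.00123160) = 1.10739e-06.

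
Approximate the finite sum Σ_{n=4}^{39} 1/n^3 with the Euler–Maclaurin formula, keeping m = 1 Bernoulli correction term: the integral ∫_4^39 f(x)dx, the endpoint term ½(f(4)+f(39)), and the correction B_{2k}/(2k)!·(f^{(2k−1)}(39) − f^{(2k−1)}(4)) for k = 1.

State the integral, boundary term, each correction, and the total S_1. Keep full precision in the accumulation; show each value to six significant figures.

S_1 ≈ 0.0397187

Integral: ∫_4^39 1/x^3 dx = 0.0309213.
Endpoint term: (f(4) + f(39))/2 = (0.0156250 + 1.68580e-05)/2 = 0.00782093.
Running total after boundary: 0.0387422.
k=1: B_{2}/(2)! × [f^{(1)}(39) − f^{(1)}(4)] = 1/12 × (-1.29677e-06 − (-0.0117188)) = 0.000976454.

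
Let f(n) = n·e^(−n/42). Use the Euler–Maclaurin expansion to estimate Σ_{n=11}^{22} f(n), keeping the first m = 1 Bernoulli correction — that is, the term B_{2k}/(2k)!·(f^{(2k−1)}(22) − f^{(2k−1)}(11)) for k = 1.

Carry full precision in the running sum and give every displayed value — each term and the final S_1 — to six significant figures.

S_1 ≈ 131.823

The integral term ∫_11^22 x·e^(−x/42) dx = 121.100.
½[f(11) + f(22)] = ½[8.46543 + 13.0297] = 10.7476.
So far: 131.847.
Correction k=1: B_{2}/2! · (f^{(1)}(22) − f^{(1)}(11)) = 1/12 · (0.282029 − 0.568027) = -0.0238332.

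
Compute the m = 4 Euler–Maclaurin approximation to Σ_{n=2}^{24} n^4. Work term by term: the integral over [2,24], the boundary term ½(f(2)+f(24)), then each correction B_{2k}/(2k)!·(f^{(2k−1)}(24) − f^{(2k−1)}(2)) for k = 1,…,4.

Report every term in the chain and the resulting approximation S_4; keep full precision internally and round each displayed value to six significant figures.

The integral term ∫_2^24 x^4 dx = 1.59252e+06.
Boundary: ½(f(2) + f(24)) = ½(16.0000 + 331776) = 165896.
Integral + boundary = 1.75841e+06.
Order-1 term: 1/12 · (55296.0 − 32.0000) = 4605.33.
Partial sum through k=1: 1.76302e+06.
Order-2 term: −1/720 · (576.000 − 48.0000) = -0.733333.
Partial sum through k=2: 1.76302e+06.
Order-3 term: 1/30240 · (0.00000 − 0.00000) = 0.00000.
Partial sum through k=3: 1.76302e+06.
Order-4 term: −1/1209600 · (0.00000 − 0.00000) = 0.00000.

S_4 ≈ 1.76302e+06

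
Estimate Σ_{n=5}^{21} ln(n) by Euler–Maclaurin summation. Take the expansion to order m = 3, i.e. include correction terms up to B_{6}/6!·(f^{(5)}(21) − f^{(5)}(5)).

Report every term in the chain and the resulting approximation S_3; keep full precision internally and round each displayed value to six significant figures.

S_3 ≈ 42.2021

The integral term ∫_5^21 ln(x) dx = 39.8878.
½[f(5) + f(21)] = ½[1.60944 + 3.04452] = 2.32698.
Running total after boundary: 42.2148.
Correction k=1: B_{2}/2! · (f^{(1)}(21) − f^{(1)}(5)) = 1/12 · (0.0476190 − 0.200000) = -0.0126984.
Partial sum through k=1: 42.2021.
Correction k=2: B_{4}/4! · (f^{(3)}(21) − f^{(3)}(5)) = −1/720 · (0.000215959 − 0.0160000) = 2.19223e-05.
Partial sum through k=2: 42.2021.
Correction k=3: B_{6}/6! · (f^{(5)}(21) − f^{(5)}(5)) = 1/30240 · (5.87645e-06 − 0.00768000) = -2.53774e-07.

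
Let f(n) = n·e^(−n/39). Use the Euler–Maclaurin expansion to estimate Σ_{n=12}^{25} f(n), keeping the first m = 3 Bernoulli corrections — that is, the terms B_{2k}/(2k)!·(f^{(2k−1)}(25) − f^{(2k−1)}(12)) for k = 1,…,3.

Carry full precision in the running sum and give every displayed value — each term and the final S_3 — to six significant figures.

S_3 ≈ 158.392

∫_12^25 x·e^(−x/39) dx evaluates to 147.424.
½[f(12) + f(25)] = ½[8.82170 + 13.1688] = 10.9952.
Running total after boundary: 158.419.
Correction k=1: B_{2}/2! · (f^{(1)}(25) − f^{(1)}(12)) = 1/12 · (0.189090 − 0.508944) = -0.0266545.
Running total after k=1: 158.392.
Correction k=2: B_{4}/4! · (f^{(3)}(25) − f^{(3)}(12)) = −1/720 · (0.000816959 − 0.00130127) = 6.72650e-07.
Running total after k=2: 158.392.
Correction k=3: B_{6}/6! · (f^{(5)}(25) − f^{(5)}(12)) = 1/30240 · (9.92503e-07 − 1.49107e-06) = -1.64871e-11.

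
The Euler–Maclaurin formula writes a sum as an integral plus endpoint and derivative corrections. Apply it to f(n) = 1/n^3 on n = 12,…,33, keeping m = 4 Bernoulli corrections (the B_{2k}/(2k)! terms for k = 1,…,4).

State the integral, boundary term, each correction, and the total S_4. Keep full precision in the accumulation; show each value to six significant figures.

Integral: ∫_12^33 1/x^3 dx = 0.00301309.
Boundary: ½(f(12) + f(33)) = ½(0.000578704 + 2.78265e-05) = 0.000303265.
Integral + boundary = 0.00331635.
Order-1 term: 1/12 · (-2.52968e-06 − (-0.000144676)) = 1.18455e-05.
Running total after k=1: 0.00332820.
Order-2 term: −1/720 · (-4.64588e-08 − (-2.00939e-05)) = -2.78436e-08.
Running total after k=2: 0.00332817.
Order-3 term: 1/30240 · (-1.79180e-09 − (-5.86071e-06)) = 1.93747e-10.
Running total after k=3: 0.00332817.
Order-4 term: −1/1209600 · (-1.18466e-10 − (-2.93036e-06)) = -2.42249e-12.

S_4 ≈ 0.00332817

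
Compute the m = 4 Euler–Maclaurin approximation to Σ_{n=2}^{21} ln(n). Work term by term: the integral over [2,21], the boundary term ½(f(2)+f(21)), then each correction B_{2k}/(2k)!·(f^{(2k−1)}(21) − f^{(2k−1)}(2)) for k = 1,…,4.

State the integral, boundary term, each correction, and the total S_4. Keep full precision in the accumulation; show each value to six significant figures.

S_4 ≈ 45.3801

The integral term ∫_2^21 ln(x) dx = 43.5487.
½[f(2) + f(21)] = ½[0.693147 + 3.04452] = 1.86883.
So far: 45.4175.
Order-1 term: 1/12 · (0.0476190 − 0.500000) = -0.0376984.
Running total after k=1: 45.3798.
Order-2 term: −1/720 · (0.000215959 − 0.250000) = 0.000346922.
Running total after k=2: 45.3802.
Order-3 term: 1/30240 · (5.87645e-06 − 0.750000) = -2.48014e-05.
Running total after k=3: 45.3801.
Order-4 term: −1/1209600 · (3.99758e-07 − 5.62500) = 4.65030e-06.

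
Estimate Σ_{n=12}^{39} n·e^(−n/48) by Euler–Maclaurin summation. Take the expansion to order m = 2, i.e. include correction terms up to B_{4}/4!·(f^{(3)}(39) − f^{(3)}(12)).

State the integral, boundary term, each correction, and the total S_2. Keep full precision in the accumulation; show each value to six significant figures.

∫_12^39 x·e^(−x/48) dx evaluates to 389.857.
Endpoint term: (f(12) + f(39))/2 = (9.34561 + 17.3061)/2 = 13.3259.
Running total after boundary: 403.183.
k=1: B_{2}/(2)! × [f^{(1)}(39) − f^{(1)}(12)] = 1/12 × (0.0832026 − 0.584101) = -0.0417415.
Running total after k=1: 403.142.
k=2: B_{4}/(4)! × [f^{(3)}(39) − f^{(3)}(12)] = −1/720 × (0.000421310 − 0.000929558) = 7.05901e-07.

S_2 ≈ 403.142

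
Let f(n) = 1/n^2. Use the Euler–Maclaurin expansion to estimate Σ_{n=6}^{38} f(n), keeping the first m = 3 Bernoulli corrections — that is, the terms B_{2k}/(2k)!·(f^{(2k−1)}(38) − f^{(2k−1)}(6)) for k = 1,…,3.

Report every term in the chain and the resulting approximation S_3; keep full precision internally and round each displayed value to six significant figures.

S_3 ≈ 0.155350

Integral: ∫_6^38 1/x^2 dx = 0.140351.
½[f(6) + f(38)] = ½[0.0277778 + 0.000692521] = 0.0142351.
So far: 0.154586.
Correction k=1: B_{2}/2! · (f^{(1)}(38) − f^{(1)}(6)) = 1/12 · (-3.64485e-05 − (-0.00925926)) = 0.000768568.
Running total after k=1: 0.155355.
Correction k=2: B_{4}/4! · (f^{(3)}(38) − f^{(3)}(6)) = −1/720 · (-3.02896e-07 − (-0.00308642)) = -4.28627e-06.
Running total after k=2: 0.155350.
Correction k=3: B_{6}/6! · (f^{(5)}(38) − f^{(5)}(6)) = 1/30240 · (-6.29285e-09 − (-0.00257202)) = 8.50532e-08.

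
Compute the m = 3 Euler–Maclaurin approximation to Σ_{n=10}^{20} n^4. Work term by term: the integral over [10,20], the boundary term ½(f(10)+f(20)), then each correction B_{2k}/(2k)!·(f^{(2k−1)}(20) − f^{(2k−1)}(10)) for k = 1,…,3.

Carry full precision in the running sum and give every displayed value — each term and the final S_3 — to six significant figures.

Integral: ∫_10^20 x^4 dx = 620000.
½[f(10) + f(20)] = ½[10000.0 + 160000] = 85000.0.
So far: 705000.
k=1: B_{2}/(2)! × [f^{(1)}(20) − f^{(1)}(10)] = 1/12 × (32000.0 − 4000.00) = 2333.33.
Running total after k=1: 707333.
k=2: B_{4}/(4)! × [f^{(3)}(20) − f^{(3)}(10)] = −1/720 × (480.000 − 240.000) = -0.333333.
Running total after k=2: 707333.
k=3: B_{6}/(6)! × [f^{(5)}(20) − f^{(5)}(10)] = 1/30240 × (0.00000 − 0.00000) = 0.00000.

S_3 ≈ 707333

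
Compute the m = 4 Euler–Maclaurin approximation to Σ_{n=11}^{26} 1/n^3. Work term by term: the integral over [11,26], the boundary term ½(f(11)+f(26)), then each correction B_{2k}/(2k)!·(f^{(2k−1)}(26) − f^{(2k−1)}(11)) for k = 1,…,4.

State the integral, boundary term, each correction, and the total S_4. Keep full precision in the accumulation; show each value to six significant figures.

S_4 ≈ 0.00381317

The integral term ∫_11^26 1/x^3 dx = 0.00339259.
Endpoint term: (f(11) + f(26))/2 = (0.000751315 + 5.68958e-05)/2 = 0.000404105.
Running total after boundary: 0.00379669.
k=1: B_{2}/(2)! × [f^{(1)}(26) − f^{(1)}(11)] = 1/12 × (-6.56490e-06 − (-0.000204904)) = 1.65283e-05.
Running total after k=1: 0.00381322.
k=2: B_{4}/(4)! × [f^{(3)}(26) − f^{(3)}(11)] = −1/720 × (-1.94228e-07 − (-3.38684e-05)) = -4.67697e-08.
Running total after k=2: 0.00381317.
k=3: B_{6}/(6)! × [f^{(5)}(26) − f^{(5)}(11)] = 1/30240 × (-1.20674e-08 − (-1.17560e-05)) = 3.88357e-10.
Running total after k=3: 0.00381317.
k=4: B_{8}/(8)! × [f^{(7)}(26) − f^{(7)}(11)] = −1/1209600 × (-1.28529e-09 − (-6.99530e-06)) = -5.78209e-12.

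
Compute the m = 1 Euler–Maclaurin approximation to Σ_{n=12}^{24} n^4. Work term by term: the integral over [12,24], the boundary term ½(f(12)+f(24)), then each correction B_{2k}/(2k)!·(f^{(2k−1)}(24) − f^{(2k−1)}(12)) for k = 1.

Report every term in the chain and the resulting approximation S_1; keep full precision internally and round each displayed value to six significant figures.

S_1 ≈ 1.72305e+06

The integral term ∫_12^24 x^4 dx = 1.54276e+06.
Endpoint term: (f(12) + f(24))/2 = (20736.0 + 331776)/2 = 176256.
So far: 1.71901e+06.
k=1: B_{2}/(2)! × [f^{(1)}(24) − f^{(1)}(12)] = 1/12 × (55296.0 − 6912.00) = 4032.00.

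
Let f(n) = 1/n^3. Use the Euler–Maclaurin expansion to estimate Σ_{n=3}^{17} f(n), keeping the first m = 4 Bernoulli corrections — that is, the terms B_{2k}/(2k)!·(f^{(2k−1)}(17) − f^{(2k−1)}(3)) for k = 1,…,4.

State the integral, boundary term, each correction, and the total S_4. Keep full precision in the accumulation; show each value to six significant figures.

The integral term ∫_3^17 1/x^3 dx = 0.0538255.
½[f(3) + f(17)] = ½[0.0370370 + 0.000203542] = 0.0186203.
So far: 0.0724457.
Order-1 term: 1/12 · (-3.59191e-05 − (-0.0370370)) = 0.00308343.
After k=1: 0.0755292.
Order-2 term: −1/720 · (-2.48575e-06 − (-0.0823045)) = -0.000114308.
After k=2: 0.0754149.
Order-3 term: 1/30240 · (-3.61251e-07 − (-0.384088)) = 1.27013e-05.
After k=3: 0.0754276.
Order-4 term: −1/1209600 · (-9.00003e-08 − (-3.07270)) = -2.54026e-06.

S_4 ≈ 0.0754250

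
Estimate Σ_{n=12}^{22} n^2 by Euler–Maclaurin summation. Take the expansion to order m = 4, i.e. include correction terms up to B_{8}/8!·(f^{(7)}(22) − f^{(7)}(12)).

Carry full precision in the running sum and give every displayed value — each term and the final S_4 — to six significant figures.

S_4 ≈ 3289.00

∫_12^22 x^2 dx evaluates to 2973.33.
Endpoint term: (f(12) + f(22))/2 = (144.000 + 484.000)/2 = 314.000.
Integral + boundary = 3287.33.
k=1: B_{2}/(2)! × [f^{(1)}(22) − f^{(1)}(12)] = 1/12 × (44.0000 − 24.0000) = 1.66667.
Running total after k=1: 3289.00.
k=2: B_{4}/(4)! × [f^{(3)}(22) − f^{(3)}(12)] = −1/720 × (0.00000 − 0.00000) = 0.00000.
Running total after k=2: 3289.00.
k=3: B_{6}/(6)! × [f^{(5)}(22) − f^{(5)}(12)] = 1/30240 × (0.00000 − 0.00000) = 0.00000.
Running total after k=3: 3289.00.
k=4: B_{8}/(8)! × [f^{(7)}(22) − f^{(7)}(12)] = −1/1209600 × (0.00000 − 0.00000) = 0.00000.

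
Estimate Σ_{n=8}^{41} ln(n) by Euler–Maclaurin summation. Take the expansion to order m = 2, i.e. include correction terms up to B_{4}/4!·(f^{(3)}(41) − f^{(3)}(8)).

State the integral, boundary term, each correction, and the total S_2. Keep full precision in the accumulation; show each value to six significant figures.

S_2 ≈ 105.509

The integral term ∫_8^41 ln(x) dx = 102.621.
½[f(8) + f(41)] = ½[2.07944 + 3.71357] = 2.89651.
Running total after boundary: 105.517.
Order-1 term: 1/12 · (0.0243902 − 0.125000) = -0.00838415.
Partial sum through k=1: 105.509.
Order-2 term: −1/720 · (2.90187e-05 − 0.00390625) = 5.38504e-06.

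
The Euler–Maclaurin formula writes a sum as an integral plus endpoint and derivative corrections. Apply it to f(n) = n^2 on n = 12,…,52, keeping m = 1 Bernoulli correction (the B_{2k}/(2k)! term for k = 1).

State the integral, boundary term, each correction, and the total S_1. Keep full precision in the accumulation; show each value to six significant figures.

Integral: ∫_12^52 x^2 dx = 46293.3.
½[f(12) + f(52)] = ½[144.000 + 2704.00] = 1424.00.
So far: 47717.3.
Order-1 term: 1/12 · (104.000 − 24.0000) = 6.66667.

S_1 ≈ 47724.0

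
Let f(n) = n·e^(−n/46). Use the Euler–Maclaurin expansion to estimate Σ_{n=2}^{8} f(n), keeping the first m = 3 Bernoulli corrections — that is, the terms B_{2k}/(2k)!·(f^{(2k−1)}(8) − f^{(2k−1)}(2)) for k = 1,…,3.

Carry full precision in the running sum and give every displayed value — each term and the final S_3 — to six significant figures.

S_3 ≈ 30.8785

∫_2^8 x·e^(−x/46) dx evaluates to 26.5780.
Endpoint term: (f(2) + f(8))/2 = (1.91491 + 6.72296)/2 = 4.31893.
Integral + boundary = 30.8970.
Order-1 term: 1/12 · (0.694219 − 0.915825) = -0.0184672.
After k=1: 30.8785.
Order-2 term: −1/720 · (0.00112238 − 0.00133777) = 2.99158e-07.
After k=2: 30.8785.
Order-3 term: 1/30240 · (9.05804e-07 − 1.05990e-06) = -5.09563e-12.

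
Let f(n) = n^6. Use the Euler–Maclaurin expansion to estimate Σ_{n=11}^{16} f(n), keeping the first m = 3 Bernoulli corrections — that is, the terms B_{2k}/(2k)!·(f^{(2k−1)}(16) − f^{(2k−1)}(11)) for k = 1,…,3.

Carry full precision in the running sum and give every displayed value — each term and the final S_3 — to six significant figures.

S_3 ≈ 4.52817e+07

∫_11^16 x^6 dx evaluates to 3.55640e+07.
Endpoint term: (f(11) + f(16))/2 = (1.77156e+06 + 1.67772e+07)/2 = 9.27439e+06.
So far: 4.48384e+07.
k=1: B_{2}/(2)! × [f^{(1)}(16) − f^{(1)}(11)] = 1/12 × (6.29146e+06 − 966306) = 443762.
After k=1: 4.52822e+07.
k=2: B_{4}/(4)! × [f^{(3)}(16) − f^{(3)}(11)] = −1/720 × (491520 − 159720) = -460.833.
After k=2: 4.52817e+07.
k=3: B_{6}/(6)! × [f^{(5)}(16) − f^{(5)}(11)] = 1/30240 × (11520.0 − 7920.00) = 0.119048.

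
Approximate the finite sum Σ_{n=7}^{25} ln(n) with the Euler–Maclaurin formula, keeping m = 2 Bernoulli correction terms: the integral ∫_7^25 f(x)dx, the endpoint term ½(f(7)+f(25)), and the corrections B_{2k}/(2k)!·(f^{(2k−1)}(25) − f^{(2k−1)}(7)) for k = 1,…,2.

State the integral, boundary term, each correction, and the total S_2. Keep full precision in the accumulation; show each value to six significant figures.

S_2 ≈ 51.4244

The integral term ∫_7^25 ln(x) dx = 48.8505.
½[f(7) + f(25)] = ½[1.94591 + 3.21888] = 2.58239.
Integral + boundary = 51.4329.
Correction k=1: B_{2}/2! · (f^{(1)}(25) − f^{(1)}(7)) = 1/12 · (0.0400000 − 0.142857) = -0.00857143.
After k=1: 51.4243.
Correction k=2: B_{4}/4! · (f^{(3)}(25) − f^{(3)}(7)) = −1/720 · (0.000128000 − 0.00583090) = 7.92070e-06.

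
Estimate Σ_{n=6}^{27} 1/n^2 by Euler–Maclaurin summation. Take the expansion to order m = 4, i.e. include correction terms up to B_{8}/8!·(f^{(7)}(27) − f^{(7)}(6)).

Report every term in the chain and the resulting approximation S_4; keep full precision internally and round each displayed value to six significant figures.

S_4 ≈ 0.144963

The integral term ∫_6^27 1/x^2 dx = 0.129630.
Endpoint term: (f(6) + f(27))/2 = (0.0277778 + 0.00137174)/2 = 0.0145748.
Integral + boundary = 0.144204.
Correction k=1: B_{2}/2! · (f^{(1)}(27) − f^{(1)}(6)) = 1/12 · (-0.000101611 − (-0.00925926)) = 0.000763137.
Partial sum through k=1: 0.144968.
Correction k=2: B_{4}/4! · (f^{(3)}(27) − f^{(3)}(6)) = −1/720 · (-1.67260e-06 − (-0.00308642)) = -4.28437e-06.
Partial sum through k=2: 0.144963.
Correction k=3: B_{6}/6! · (f^{(5)}(27) − f^{(5)}(6)) = 1/30240 · (-6.88313e-08 − (-0.00257202)) = 8.50512e-08.
Partial sum through k=3: 0.144963.
Correction k=4: B_{8}/8! · (f^{(7)}(27) − f^{(7)}(6)) = −1/1209600 · (-5.28745e-09 − (-0.00400091)) = -3.30763e-09.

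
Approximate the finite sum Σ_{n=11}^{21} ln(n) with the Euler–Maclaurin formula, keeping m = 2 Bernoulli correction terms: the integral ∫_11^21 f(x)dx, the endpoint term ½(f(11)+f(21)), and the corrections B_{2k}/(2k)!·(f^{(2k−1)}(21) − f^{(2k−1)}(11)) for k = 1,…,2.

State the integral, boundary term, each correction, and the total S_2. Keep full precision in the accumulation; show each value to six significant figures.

Integral: ∫_11^21 ln(x) dx = 27.5581.
½[f(11) + f(21)] = ½[2.39790 + 3.04452] = 2.72121.
So far: 30.2793.
Correction k=1: B_{2}/2! · (f^{(1)}(21) − f^{(1)}(11)) = 1/12 · (0.0476190 − 0.0909091) = -0.00360750.
After k=1: 30.2757.
Correction k=2: B_{4}/4! · (f^{(3)}(21) − f^{(3)}(11)) = −1/720 · (0.000215959 − 0.00150263) = 1.78704e-06.

S_2 ≈ 30.2757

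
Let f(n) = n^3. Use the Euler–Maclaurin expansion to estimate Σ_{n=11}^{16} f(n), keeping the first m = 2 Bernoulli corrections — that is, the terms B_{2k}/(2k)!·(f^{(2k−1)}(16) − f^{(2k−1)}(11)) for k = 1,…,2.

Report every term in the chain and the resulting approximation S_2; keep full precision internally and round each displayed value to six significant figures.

S_2 ≈ 15471.0

Integral: ∫_11^16 x^3 dx = 12723.8.
Boundary: ½(f(11) + f(16)) = ½(1331.00 + 4096.00) = 2713.50.
So far: 15437.2.
Correction k=1: B_{2}/2! · (f^{(1)}(16) − f^{(1)}(11)) = 1/12 · (768.000 − 363.000) = 33.7500.
Partial sum through k=1: 15471.0.
Correction k=2: B_{4}/4! · (f^{(3)}(16) − f^{(3)}(11)) = −1/720 · (6.00000 − 6.00000) = 0.00000.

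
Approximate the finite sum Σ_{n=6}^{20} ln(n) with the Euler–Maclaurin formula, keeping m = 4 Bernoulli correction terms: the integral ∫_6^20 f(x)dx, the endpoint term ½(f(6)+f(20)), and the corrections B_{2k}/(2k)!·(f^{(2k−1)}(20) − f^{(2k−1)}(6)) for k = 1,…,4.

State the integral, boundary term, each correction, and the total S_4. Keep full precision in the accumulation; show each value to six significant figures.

S_4 ≈ 37.5481

Integral: ∫_6^20 ln(x) dx = 35.1641.
½[f(6) + f(20)] = ½[1.79176 + 2.99573] = 2.39375.
So far: 37.5578.
k=1: B_{2}/(2)! × [f^{(1)}(20) − f^{(1)}(6)] = 1/12 × (0.0500000 − 0.166667) = -0.00972222.
Running total after k=1: 37.5481.
k=2: B_{4}/(4)! × [f^{(3)}(20) − f^{(3)}(6)] = −1/720 × (0.000250000 − 0.00925926) = 1.25129e-05.
Running total after k=2: 37.5481.
k=3: B_{6}/(6)! × [f^{(5)}(20) − f^{(5)}(6)] = 1/30240 × (7.50000e-06 − 0.00308642) = -1.01816e-07.
Running total after k=3: 37.5481.
k=4: B_{8}/(8)! × [f^{(7)}(20) − f^{(7)}(6)] = −1/1209600 × (5.62500e-07 − 0.00257202) = 2.12587e-09.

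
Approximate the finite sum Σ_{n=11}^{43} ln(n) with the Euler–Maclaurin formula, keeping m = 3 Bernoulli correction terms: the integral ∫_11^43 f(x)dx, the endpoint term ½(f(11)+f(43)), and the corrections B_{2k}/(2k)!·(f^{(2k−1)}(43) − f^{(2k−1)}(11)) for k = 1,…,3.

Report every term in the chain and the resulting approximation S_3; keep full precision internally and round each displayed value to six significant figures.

∫_11^43 ln(x) dx evaluates to 103.355.
½[f(11) + f(43)] = ½[2.39790 + 3.76120] = 3.07955.
So far: 106.434.
Correction k=1: B_{2}/2! · (f^{(1)}(43) − f^{(1)}(11)) = 1/12 · (0.0232558 − 0.0909091) = -0.00563777.
After k=1: 106.429.
Correction k=2: B_{4}/4! · (f^{(3)}(43) − f^{(3)}(11)) = −1/720 · (2.51550e-05 − 0.00150263) = 2.05205e-06.
After k=2: 106.429.
Correction k=3: B_{6}/6! · (f^{(5)}(43) − f^{(5)}(11)) = 1/30240 · (1.63256e-07 − 0.000149021) = -4.92255e-09.

S_3 ≈ 106.429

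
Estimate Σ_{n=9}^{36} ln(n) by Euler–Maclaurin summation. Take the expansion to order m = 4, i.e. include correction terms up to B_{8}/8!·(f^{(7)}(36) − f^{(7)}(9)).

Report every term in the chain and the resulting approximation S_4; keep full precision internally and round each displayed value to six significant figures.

S_4 ≈ 85.1151

Integral: ∫_9^36 ln(x) dx = 82.2317.
½[f(9) + f(36)] = ½[2.19722 + 3.58352] = 2.89037.
Running total after boundary: 85.1220.
Correction k=1: B_{2}/2! · (f^{(1)}(36) − f^{(1)}(9)) = 1/12 · (0.0277778 − 0.111111) = -0.00694444.
Partial sum through k=1: 85.1151.
Correction k=2: B_{4}/4! · (f^{(3)}(36) − f^{(3)}(9)) = −1/720 · (4.28669e-05 − 0.00274348) = 3.75086e-06.
Partial sum through k=2: 85.1151.
Correction k=3: B_{6}/6! · (f^{(5)}(36) − f^{(5)}(9)) = 1/30240 · (3.96916e-07 − 0.000406442) = -1.34274e-08.
Partial sum through k=3: 85.1151.
Correction k=4: B_{8}/8! · (f^{(7)}(36) − f^{(7)}(9)) = −1/1209600 · (9.18787e-09 − 0.000150534) = 1.24442e-10.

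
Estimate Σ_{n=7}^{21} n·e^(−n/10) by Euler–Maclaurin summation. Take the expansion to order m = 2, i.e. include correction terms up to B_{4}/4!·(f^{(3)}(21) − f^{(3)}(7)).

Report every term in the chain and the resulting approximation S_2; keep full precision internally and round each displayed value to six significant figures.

The integral term ∫_7^21 x·e^(−x/10) dx = 46.4580.
Boundary: ½(f(7) + f(21)) = ½(3.47610 + 2.57158) = 3.02384.
Running total after boundary: 49.4818.
k=1: B_{2}/(2)! × [f^{(1)}(21) − f^{(1)}(7)] = 1/12 × (-0.134702 − 0.148976) = -0.0236398.
After k=1: 49.4582.
k=2: B_{4}/(4)! × [f^{(3)}(21) − f^{(3)}(7)] = −1/720 × (0.00110211 − 0.0114215) = 1.43324e-05.

S_2 ≈ 49.4582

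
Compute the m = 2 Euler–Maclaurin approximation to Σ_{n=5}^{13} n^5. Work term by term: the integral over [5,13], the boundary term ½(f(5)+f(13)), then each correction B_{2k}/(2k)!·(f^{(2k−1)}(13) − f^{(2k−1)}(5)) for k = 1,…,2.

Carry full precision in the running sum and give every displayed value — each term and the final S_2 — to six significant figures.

S_2 ≈ 1.00070e+06

Integral: ∫_5^13 x^5 dx = 801864.
Endpoint term: (f(5) + f(13))/2 = (3125.00 + 371293)/2 = 187209.
Running total after boundary: 989073.
Correction k=1: B_{2}/2! · (f^{(1)}(13) − f^{(1)}(5)) = 1/12 · (142805 − 3125.00) = 11640.0.
Running total after k=1: 1.00071e+06.
Correction k=2: B_{4}/4! · (f^{(3)}(13) − f^{(3)}(5)) = −1/720 · (10140.0 − 1500.00) = -12.0000.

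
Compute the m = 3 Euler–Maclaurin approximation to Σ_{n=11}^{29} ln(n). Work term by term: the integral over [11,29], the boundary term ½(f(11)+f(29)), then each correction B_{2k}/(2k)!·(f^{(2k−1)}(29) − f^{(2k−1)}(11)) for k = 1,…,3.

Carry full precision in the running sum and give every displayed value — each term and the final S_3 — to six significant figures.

∫_11^29 ln(x) dx evaluates to 53.2747.
Boundary: ½(f(11) + f(29)) = ½(2.39790 + 3.36730) = 2.88260.
Running total after boundary: 56.1573.
Order-1 term: 1/12 · (0.0344828 − 0.0909091) = -0.00470219.
Running total after k=1: 56.1526.
Order-2 term: −1/720 · (8.20042e-05 − 0.00150263) = 1.97309e-06.
Running total after k=2: 56.1526.
Order-3 term: 1/30240 · (1.17010e-06 − 0.000149021) = -4.88925e-09.

S_3 ≈ 56.1526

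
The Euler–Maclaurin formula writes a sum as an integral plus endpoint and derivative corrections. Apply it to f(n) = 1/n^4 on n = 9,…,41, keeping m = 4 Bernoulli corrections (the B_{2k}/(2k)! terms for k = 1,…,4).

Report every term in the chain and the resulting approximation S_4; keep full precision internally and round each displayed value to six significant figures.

Integral: ∫_9^41 1/x^4 dx = 0.000452411.
½[f(9) + f(41)] = ½[0.000152416 + 3.53887e-07] = 7.63848e-05.
So far: 0.000528796.
Correction k=1: B_{2}/2! · (f^{(1)}(41) − f^{(1)}(9)) = 1/12 · (-3.45256e-08 − (-6.77404e-05)) = 5.64215e-06.
Running total after k=1: 0.000534438.
Correction k=2: B_{4}/4! · (f^{(3)}(41) − f^{(3)}(9)) = −1/720 · (-6.16161e-10 − (-2.50890e-05)) = -3.48450e-08.
Running total after k=2: 0.000534403.
Correction k=3: B_{6}/6! · (f^{(5)}(41) − f^{(5)}(9)) = 1/30240 · (-2.05265e-11 − (-1.73455e-05)) = 5.73594e-10.
Running total after k=3: 0.000534404.
Correction k=4: B_{8}/8! · (f^{(7)}(41) − f^{(7)}(9)) = −1/1209600 · (-1.09898e-12 − (-1.92728e-05)) = -1.59332e-11.

S_4 ≈ 0.000534404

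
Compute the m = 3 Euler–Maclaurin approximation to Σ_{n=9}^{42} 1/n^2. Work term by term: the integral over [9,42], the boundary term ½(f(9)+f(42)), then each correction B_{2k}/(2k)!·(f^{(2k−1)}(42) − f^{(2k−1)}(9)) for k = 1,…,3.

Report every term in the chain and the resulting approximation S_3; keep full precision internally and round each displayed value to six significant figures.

S_3 ≈ 0.0939837

∫_9^42 1/x^2 dx evaluates to 0.0873016.
½[f(9) + f(42)] = ½[0.0123457 + 0.000566893] = 0.00645629.
Running total after boundary: 0.0937579.
Order-1 term: 1/12 · (-2.69949e-05 − (-0.00274348)) = 0.000226374.
After k=1: 0.0939842.
Order-2 term: −1/720 · (-1.83639e-07 − (-0.000406442)) = -5.64248e-07.
After k=2: 0.0939837.
Order-3 term: 1/30240 · (-3.12311e-09 − (-0.000150534)) = 4.97788e-09.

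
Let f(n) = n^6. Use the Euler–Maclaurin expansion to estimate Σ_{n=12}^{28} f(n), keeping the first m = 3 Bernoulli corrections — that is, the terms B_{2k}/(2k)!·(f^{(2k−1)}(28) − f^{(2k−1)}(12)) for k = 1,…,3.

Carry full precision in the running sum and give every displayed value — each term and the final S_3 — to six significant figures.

S_3 ≈ 2.17336e+09

Integral: ∫_12^28 x^6 dx = 1.92244e+09.
½[f(12) + f(28)] = ½[2.98598e+06 + 4.81890e+08] = 2.42438e+08.
Integral + boundary = 2.16488e+09.
Order-1 term: 1/12 · (1.03262e+08 − 1.49299e+06) = 8.48077e+06.
Running total after k=1: 2.17336e+09.
Order-2 term: −1/720 · (2.63424e+06 − 207360) = -3370.67.
Running total after k=2: 2.17336e+09.
Order-3 term: 1/30240 · (20160.0 − 8640.00) = 0.380952.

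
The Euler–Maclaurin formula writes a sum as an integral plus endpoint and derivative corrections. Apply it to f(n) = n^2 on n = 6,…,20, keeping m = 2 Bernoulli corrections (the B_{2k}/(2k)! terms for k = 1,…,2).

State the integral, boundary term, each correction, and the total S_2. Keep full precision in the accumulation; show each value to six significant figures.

S_2 ≈ 2815.00

∫_6^20 x^2 dx evaluates to 2594.67.
Endpoint term: (f(6) + f(20))/2 = (36.0000 + 400.000)/2 = 218.000.
Integral + boundary = 2812.67.
Order-1 term: 1/12 · (40.0000 − 12.0000) = 2.33333.
Running total after k=1: 2815.00.
Order-2 term: −1/720 · (0.00000 − 0.00000) = 0.00000.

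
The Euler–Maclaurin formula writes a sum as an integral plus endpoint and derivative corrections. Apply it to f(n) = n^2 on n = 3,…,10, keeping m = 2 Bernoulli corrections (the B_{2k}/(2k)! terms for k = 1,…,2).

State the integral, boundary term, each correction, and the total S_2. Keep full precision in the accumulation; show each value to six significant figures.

Integral: ∫_3^10 x^2 dx = 324.333.
Boundary: ½(f(3) + f(10)) = ½(9.00000 + 100.000) = 54.5000.
So far: 378.833.
k=1: B_{2}/(2)! × [f^{(1)}(10) − f^{(1)}(3)] = 1/12 × (20.0000 − 6.00000) = 1.16667.
Running total after k=1: 380.000.
k=2: B_{4}/(4)! × [f^{(3)}(10) − f^{(3)}(3)] = −1/720 × (0.00000 − 0.00000) = 0.00000.

S_2 ≈ 380.000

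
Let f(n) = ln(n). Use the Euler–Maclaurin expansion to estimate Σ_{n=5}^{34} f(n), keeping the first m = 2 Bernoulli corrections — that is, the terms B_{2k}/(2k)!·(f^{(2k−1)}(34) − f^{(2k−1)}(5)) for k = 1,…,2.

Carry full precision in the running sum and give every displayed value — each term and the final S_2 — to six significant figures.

S_2 ≈ 85.4028

Integral: ∫_5^34 ln(x) dx = 82.8491.
Endpoint term: (f(5) + f(34))/2 = (1.60944 + 3.52636)/2 = 2.56790.
Running total after boundary: 85.4170.
Order-1 term: 1/12 · (0.0294118 − 0.200000) = -0.0142157.
Running total after k=1: 85.4028.
Order-2 term: −1/720 · (5.08854e-05 − 0.0160000) = 2.21515e-05.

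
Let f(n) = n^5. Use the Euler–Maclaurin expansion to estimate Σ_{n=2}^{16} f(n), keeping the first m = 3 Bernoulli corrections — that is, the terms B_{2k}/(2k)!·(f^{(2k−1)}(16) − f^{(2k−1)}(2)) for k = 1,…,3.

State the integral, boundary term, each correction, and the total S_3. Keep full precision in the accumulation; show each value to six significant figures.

Integral: ∫_2^16 x^5 dx = 2.79619e+06.
Endpoint term: (f(2) + f(16))/2 = (32.0000 + 1.04858e+06)/2 = 524304.
Running total after boundary: 3.32050e+06.
Order-1 term: 1/12 · (327680 − 80.0000) = 27300.0.
After k=1: 3.34780e+06.
Order-2 term: −1/720 · (15360.0 − 240.000) = -21.0000.
After k=2: 3.34778e+06.
Order-3 term: 1/30240 · (120.000 − 120.000) = 0.00000.

S_3 ≈ 3.34778e+06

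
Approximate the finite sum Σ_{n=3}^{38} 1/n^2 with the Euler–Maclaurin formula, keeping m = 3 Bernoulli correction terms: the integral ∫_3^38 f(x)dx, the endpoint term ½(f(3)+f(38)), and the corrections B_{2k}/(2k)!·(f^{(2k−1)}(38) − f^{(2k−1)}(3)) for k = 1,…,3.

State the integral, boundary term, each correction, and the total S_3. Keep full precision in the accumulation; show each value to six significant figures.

Integral: ∫_3^38 1/x^2 dx = 0.307018.
Endpoint term: (f(3) + f(38))/2 = (0.111111 + 0.000692521)/2 = 0.0559018.
Integral + boundary = 0.362919.
Order-1 term: 1/12 · (-3.64485e-05 − (-0.0740741)) = 0.00616980.
Partial sum through k=1: 0.369089.
Order-2 term: −1/720 · (-3.02896e-07 − (-0.0987654)) = -0.000137174.
Partial sum through k=2: 0.368952.
Order-3 term: 1/30240 · (-6.29285e-09 − (-0.329218)) = 1.08868e-05.

S_3 ≈ 0.368963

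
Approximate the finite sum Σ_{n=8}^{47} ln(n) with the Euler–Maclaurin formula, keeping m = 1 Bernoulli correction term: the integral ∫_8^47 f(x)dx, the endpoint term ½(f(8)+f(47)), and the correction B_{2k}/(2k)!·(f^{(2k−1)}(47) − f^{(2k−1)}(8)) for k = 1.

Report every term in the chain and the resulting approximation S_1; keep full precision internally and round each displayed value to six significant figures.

S_1 ≈ 128.278

Integral: ∫_8^47 ln(x) dx = 125.321.
Endpoint term: (f(8) + f(47))/2 = (2.07944 + 3.85015)/2 = 2.96479.
Integral + boundary = 128.286.
k=1: B_{2}/(2)! × [f^{(1)}(47) − f^{(1)}(8)] = 1/12 × (0.0212766 − 0.125000) = -0.00864362.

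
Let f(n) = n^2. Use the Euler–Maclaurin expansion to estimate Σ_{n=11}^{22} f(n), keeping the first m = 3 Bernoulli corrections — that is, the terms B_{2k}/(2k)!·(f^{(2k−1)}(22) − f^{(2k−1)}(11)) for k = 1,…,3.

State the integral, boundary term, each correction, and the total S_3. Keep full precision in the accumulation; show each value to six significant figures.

S_3 ≈ 3410.00

Integral: ∫_11^22 x^2 dx = 3105.67.
Endpoint term: (f(11) + f(22))/2 = (121.000 + 484.000)/2 = 302.500.
Integral + boundary = 3408.17.
Correction k=1: B_{2}/2! · (f^{(1)}(22) − f^{(1)}(11)) = 1/12 · (44.0000 − 22.0000) = 1.83333.
Running total after k=1: 3410.00.
Correction k=2: B_{4}/4! · (f^{(3)}(22) − f^{(3)}(11)) = −1/720 · (0.00000 − 0.00000) = 0.00000.
Running total after k=2: 3410.00.
Correction k=3: B_{6}/6! · (f^{(5)}(22) − f^{(5)}(11)) = 1/30240 · (0.00000 − 0.00000) = 0.00000.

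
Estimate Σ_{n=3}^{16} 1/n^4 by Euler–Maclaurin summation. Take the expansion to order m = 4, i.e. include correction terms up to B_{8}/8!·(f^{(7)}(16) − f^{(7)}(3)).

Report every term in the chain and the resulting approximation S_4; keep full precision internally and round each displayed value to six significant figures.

Integral: ∫_3^16 1/x^4 dx = 0.0122643.
Endpoint term: (f(3) + f(16))/2 = (0.0123457 + 1.52588e-05)/2 = 0.00618047.
Integral + boundary = 0.0184448.
Correction k=1: B_{2}/2! · (f^{(1)}(16) − f^{(1)}(3)) = 1/12 · (-3.81470e-06 − (-0.0164609)) = 0.00137142.
Running total after k=1: 0.0198162.
Correction k=2: B_{4}/4! · (f^{(3)}(16) − f^{(3)}(3)) = −1/720 · (-4.47035e-07 − (-0.0548697)) = -7.62073e-05.
Running total after k=2: 0.0197400.
Correction k=3: B_{6}/6! · (f^{(5)}(16) − f^{(5)}(3)) = 1/30240 · (-9.77889e-08 − (-0.341411)) = 1.12901e-05.
Running total after k=3: 0.0197513.
Correction k=4: B_{8}/8! · (f^{(7)}(16) − f^{(7)}(3)) = −1/1209600 · (-3.43789e-08 − (-3.41411)) = -2.82251e-06.

S_4 ≈ 0.0197485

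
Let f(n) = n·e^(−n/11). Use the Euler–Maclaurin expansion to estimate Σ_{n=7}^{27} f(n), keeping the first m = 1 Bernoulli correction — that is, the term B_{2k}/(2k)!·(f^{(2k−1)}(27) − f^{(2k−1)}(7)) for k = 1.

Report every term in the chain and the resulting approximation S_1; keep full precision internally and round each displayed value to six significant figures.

S_1 ≈ 71.8626

∫_7^27 x·e^(−x/11) dx evaluates to 68.8771.
½[f(7) + f(27)] = ½[3.70449 + 2.31936] = 3.01193.
Running total after boundary: 71.8890.
k=1: B_{2}/(2)! × [f^{(1)}(27) − f^{(1)}(7)] = 1/12 × (-0.124949 − 0.192441) = -0.0264492.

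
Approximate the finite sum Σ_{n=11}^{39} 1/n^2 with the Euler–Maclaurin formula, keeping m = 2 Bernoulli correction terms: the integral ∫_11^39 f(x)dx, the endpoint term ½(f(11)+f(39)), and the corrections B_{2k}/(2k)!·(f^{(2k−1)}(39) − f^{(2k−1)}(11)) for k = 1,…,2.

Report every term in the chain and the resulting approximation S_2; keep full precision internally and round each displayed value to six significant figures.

S_2 ≈ 0.0698512

The integral term ∫_11^39 1/x^2 dx = 0.0652681.
Endpoint term: (f(11) + f(39))/2 = (0.00826446 + 0.000657462)/2 = 0.00446096.
Integral + boundary = 0.0697290.
Correction k=1: B_{2}/2! · (f^{(1)}(39) − f^{(1)}(11)) = 1/12 · (-3.37160e-05 − (-0.00150263)) = 0.000122409.
Running total after k=1: 0.0698514.
Correction k=2: B_{4}/4! · (f^{(3)}(39) − f^{(3)}(11)) = −1/720 · (-2.66004e-07 − (-0.000149021)) = -2.06604e-07.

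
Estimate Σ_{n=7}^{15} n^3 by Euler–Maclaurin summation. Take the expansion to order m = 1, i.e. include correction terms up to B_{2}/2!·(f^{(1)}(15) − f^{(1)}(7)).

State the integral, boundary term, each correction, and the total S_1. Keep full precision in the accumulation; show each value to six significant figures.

∫_7^15 x^3 dx evaluates to 12056.0.
Boundary: ½(f(7) + f(15)) = ½(343.000 + 3375.00) = 1859.00.
Running total after boundary: 13915.0.
k=1: B_{2}/(2)! × [f^{(1)}(15) − f^{(1)}(7)] = 1/12 × (675.000 − 147.000) = 44.0000.

S_1 ≈ 13959.0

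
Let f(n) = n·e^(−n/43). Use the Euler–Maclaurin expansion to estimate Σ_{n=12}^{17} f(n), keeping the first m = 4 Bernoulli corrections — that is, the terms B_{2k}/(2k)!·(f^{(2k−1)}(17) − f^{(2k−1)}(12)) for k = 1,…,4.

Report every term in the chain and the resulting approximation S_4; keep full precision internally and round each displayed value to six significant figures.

S_4 ≈ 61.8554

The integral term ∫_12^17 x·e^(−x/43) dx = 51.6038.
Endpoint term: (f(12) + f(17))/2 = (9.07785 + 11.4486)/2 = 10.2632.
So far: 61.8670.
Correction k=1: B_{2}/2! · (f^{(1)}(17) − f^{(1)}(12)) = 1/12 · (0.407199 − 0.545374) = -0.0115146.
Partial sum through k=1: 61.8554.
Correction k=2: B_{4}/4! · (f^{(3)}(17) − f^{(3)}(12)) = −1/720 · (0.000948669 − 0.00111322) = 2.28546e-07.
Partial sum through k=2: 61.8554.
Correction k=3: B_{6}/6! · (f^{(5)}(17) − f^{(5)}(12)) = 1/30240 · (9.07037e-07 − 1.04461e-06) = -4.54945e-12.
Partial sum through k=3: 61.8554.
Correction k=4: B_{8}/8! · (f^{(7)}(17) − f^{(7)}(12)) = −1/1209600 · (7.03625e-10 − 8.04304e-10) = 8.32332e-17.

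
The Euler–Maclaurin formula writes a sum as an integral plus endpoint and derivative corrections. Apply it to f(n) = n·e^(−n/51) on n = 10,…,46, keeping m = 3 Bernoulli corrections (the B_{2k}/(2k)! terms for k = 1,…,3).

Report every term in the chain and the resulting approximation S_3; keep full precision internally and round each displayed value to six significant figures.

S_3 ≈ 563.110

Integral: ∫_10^46 x·e^(−x/51) dx = 549.719.
Endpoint term: (f(10) + f(46))/2 = (8.21948 + 18.6656)/2 = 13.4425.
So far: 563.162.
Order-1 term: 1/12 · (0.0397817 − 0.660782) = -0.0517500.
Running total after k=1: 563.110.
Order-2 term: −1/720 · (0.000327308 − 0.000886073) = 7.76063e-07.
Running total after k=2: 563.110.
Order-3 term: 1/30240 · (2.45798e-07 − 5.83659e-07) = -1.11727e-11.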